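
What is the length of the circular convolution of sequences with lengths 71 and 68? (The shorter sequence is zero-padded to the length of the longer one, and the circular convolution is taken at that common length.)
Circular convolution (zero-padding the shorter input) has length max(m, n) = max(71, 68) = 71

71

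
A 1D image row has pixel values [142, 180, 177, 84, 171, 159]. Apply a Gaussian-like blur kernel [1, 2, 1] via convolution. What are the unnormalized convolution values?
Convolve image row [142, 180, 177, 84, 171, 159] with kernel [1, 2, 1]: y[0] = 142×1 = 142; y[1] = 142×2 + 180×1 = 464; y[2] = 142×1 + 180×2 + 177×1 = 679; y[3] = 180×1 + 177×2 + 84×1 = 618; y[4] = 177×1 + 84×2 + 171×1 = 516; y[5] = 84×1 + 171×2 + 159×1 = 585; y[6] = 171×1 + 159×2 = 489; y[7] = 159×1 = 159 → [142, 464, 679, 618, 516, 585, 489, 159]. Normalization factor = sum(kernel) = 4.

[142, 464, 679, 618, 516, 585, 489, 159]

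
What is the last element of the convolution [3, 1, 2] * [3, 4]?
Use y[k] = Σ_i a[i]·b[k-i] at k=3. y[3] = 2×4 = 8

8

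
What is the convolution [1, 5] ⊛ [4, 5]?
y[0] = 1×4 = 4; y[1] = 1×5 + 5×4 = 25; y[2] = 5×5 = 25

[4, 25, 25]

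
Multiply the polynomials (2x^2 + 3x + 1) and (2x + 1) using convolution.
Ascending coefficients: a = [1, 3, 2], b = [1, 2]. c[0] = 1×1 = 1; c[1] = 1×2 + 3×1 = 5; c[2] = 3×2 + 2×1 = 8; c[3] = 2×2 = 4. Result coefficients: [1, 5, 8, 4] → 4x^3 + 8x^2 + 5x + 1

4x^3 + 8x^2 + 5x + 1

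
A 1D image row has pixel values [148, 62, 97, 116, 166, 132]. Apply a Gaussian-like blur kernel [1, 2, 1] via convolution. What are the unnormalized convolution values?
Convolve image row [148, 62, 97, 116, 166, 132] with kernel [1, 2, 1]: y[0] = 148×1 = 148; y[1] = 148×2 + 62×1 = 358; y[2] = 148×1 + 62×2 + 97×1 = 369; y[3] = 62×1 + 97×2 + 116×1 = 372; y[4] = 97×1 + 116×2 + 166×1 = 495; y[5] = 116×1 + 166×2 + 132×1 = 580; y[6] = 166×1 + 132×2 = 430; y[7] = 132×1 = 132 → [148, 358, 369, 372, 495, 580, 430, 132]. Normalization factor = sum(kernel) = 4.

[148, 358, 369, 372, 495, 580, 430, 132]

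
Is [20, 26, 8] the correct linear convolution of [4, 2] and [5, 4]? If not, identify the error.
Recompute linear convolution of [4, 2] and [5, 4]: y[0] = 4×5 = 20; y[1] = 4×4 + 2×5 = 26; y[2] = 2×4 = 8 → [20, 26, 8]. Given [20, 26, 8] matches, so answer: Yes

Yes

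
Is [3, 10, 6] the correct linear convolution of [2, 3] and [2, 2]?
Recompute linear convolution of [2, 3] and [2, 2]: y[0] = 2×2 = 4; y[1] = 2×2 + 3×2 = 10; y[2] = 3×2 = 6 → [4, 10, 6]. Compare to given [3, 10, 6]: they differ at index 0: given 3, correct 4, so answer: No

No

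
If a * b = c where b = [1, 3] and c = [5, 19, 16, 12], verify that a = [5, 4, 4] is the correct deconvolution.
Forward-compute [5, 4, 4] * [1, 3]: c[0] = 5×1 = 5; c[1] = 5×3 + 4×1 = 19; c[2] = 4×3 + 4×1 = 16; c[3] = 4×3 = 12 → [5, 19, 16, 12]. Matches given c = [5, 19, 16, 12], so verified.

Verified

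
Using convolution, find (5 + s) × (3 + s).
Ascending coefficients: a = [5, 1], b = [3, 1]. c[0] = 5×3 = 15; c[1] = 5×1 + 1×3 = 8; c[2] = 1×1 = 1. Result coefficients: [15, 8, 1] → 15 + 8s + s^2

15 + 8s + s^2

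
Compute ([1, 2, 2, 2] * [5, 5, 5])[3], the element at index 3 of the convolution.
Use y[k] = Σ_i a[i]·b[k-i] at k=3. y[3] = 2×5 + 2×5 + 2×5 = 30

30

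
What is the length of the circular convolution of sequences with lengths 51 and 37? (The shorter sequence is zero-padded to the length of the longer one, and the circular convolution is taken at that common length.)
Circular convolution (zero-padding the shorter input) has length max(m, n) = max(51, 37) = 51

51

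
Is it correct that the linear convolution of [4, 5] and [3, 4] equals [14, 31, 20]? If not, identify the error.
Recompute linear convolution of [4, 5] and [3, 4]: y[0] = 4×3 = 12; y[1] = 4×4 + 5×3 = 31; y[2] = 5×4 = 20 → [12, 31, 20]. Compare to given [14, 31, 20]: they differ at index 0: given 14, correct 12, so answer: No

No. Error at index 0: given 14, correct 12.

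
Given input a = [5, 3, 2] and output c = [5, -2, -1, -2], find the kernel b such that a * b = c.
Output length 4 = len(a) + len(b) - 1 ⇒ len(b) = 2. Solve b forward using b[k] = (c[k] - Σ_{i≥1} a[i]·b[k-i]) / a[0]: b[0] = c[0] / a[0] = 5 / 5 = 1; b[1] = (c[1] - 3×1) / a[0] = (-2 - 3×1) / 5 = -1. So b = [1, -1]. Forward-check [5, 3, 2] * [1, -1]: c[0] = 5×1 = 5; c[1] = 5×-1 + 3×1 = -2; c[2] = 3×-1 + 2×1 = -1; c[3] = 2×-1 = -2 → [5, -2, -1, -2] ✓

[1, -1]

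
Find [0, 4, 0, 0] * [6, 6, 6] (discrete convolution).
y[0] = 0×6 = 0; y[1] = 0×6 + 4×6 = 24; y[2] = 0×6 + 4×6 + 0×6 = 24; y[3] = 4×6 + 0×6 + 0×6 = 24; y[4] = 0×6 + 0×6 = 0; y[5] = 0×6 = 0

[0, 24, 24, 24, 0, 0]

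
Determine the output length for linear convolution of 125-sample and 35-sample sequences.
Linear/full convolution length: m + n - 1 = 125 + 35 - 1 = 159

159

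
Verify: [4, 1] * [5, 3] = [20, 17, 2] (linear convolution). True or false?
Recompute linear convolution of [4, 1] and [5, 3]: y[0] = 4×5 = 20; y[1] = 4×3 + 1×5 = 17; y[2] = 1×3 = 3 → [20, 17, 3]. Compare to given [20, 17, 2]: they differ at index 2: given 2, correct 3, so answer: No

No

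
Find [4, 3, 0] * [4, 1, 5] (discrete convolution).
y[0] = 4×4 = 16; y[1] = 4×1 + 3×4 = 16; y[2] = 4×5 + 3×1 + 0×4 = 23; y[3] = 3×5 + 0×1 = 15; y[4] = 0×5 = 0

[16, 16, 23, 15, 0]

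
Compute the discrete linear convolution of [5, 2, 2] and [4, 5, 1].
y[0] = 5×4 = 20; y[1] = 5×5 + 2×4 = 33; y[2] = 5×1 + 2×5 + 2×4 = 23; y[3] = 2×1 + 2×5 = 12; y[4] = 2×1 = 2

[20, 33, 23, 12, 2]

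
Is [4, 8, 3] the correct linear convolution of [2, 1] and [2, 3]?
Recompute linear convolution of [2, 1] and [2, 3]: y[0] = 2×2 = 4; y[1] = 2×3 + 1×2 = 8; y[2] = 1×3 = 3 → [4, 8, 3]. Given [4, 8, 3] matches, so answer: Yes

Yes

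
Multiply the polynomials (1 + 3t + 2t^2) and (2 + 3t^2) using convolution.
Ascending coefficients: a = [1, 3, 2], b = [2, 0, 3]. c[0] = 1×2 = 2; c[1] = 1×0 + 3×2 = 6; c[2] = 1×3 + 3×0 + 2×2 = 7; c[3] = 3×3 + 2×0 = 9; c[4] = 2×3 = 6. Result coefficients: [2, 6, 7, 9, 6] → 2 + 6t + 7t^2 + 9t^3 + 6t^4

2 + 6t + 7t^2 + 9t^3 + 6t^4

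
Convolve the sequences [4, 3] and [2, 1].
y[0] = 4×2 = 8; y[1] = 4×1 + 3×2 = 10; y[2] = 3×1 = 3

[8, 10, 3]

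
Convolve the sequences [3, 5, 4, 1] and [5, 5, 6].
y[0] = 3×5 = 15; y[1] = 3×5 + 5×5 = 40; y[2] = 3×6 + 5×5 + 4×5 = 63; y[3] = 5×6 + 4×5 + 1×5 = 55; y[4] = 4×6 + 1×5 = 29; y[5] = 1×6 = 6

[15, 40, 63, 55, 29, 6]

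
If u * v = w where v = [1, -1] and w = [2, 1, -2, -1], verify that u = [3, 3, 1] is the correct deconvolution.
Forward-compute [3, 3, 1] * [1, -1]: w[0] = 3×1 = 3; w[1] = 3×-1 + 3×1 = 0; w[2] = 3×-1 + 1×1 = -2; w[3] = 1×-1 = -1 → [3, 0, -2, -1]. Does not match given w = [2, 1, -2, -1].

Not verified. [3, 3, 1] * [1, -1] = [3, 0, -2, -1], which differs from [2, 1, -2, -1] at index 0.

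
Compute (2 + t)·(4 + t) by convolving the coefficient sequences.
Ascending coefficients: a = [2, 1], b = [4, 1]. c[0] = 2×4 = 8; c[1] = 2×1 + 1×4 = 6; c[2] = 1×1 = 1. Result coefficients: [8, 6, 1] → 8 + 6t + t^2

8 + 6t + t^2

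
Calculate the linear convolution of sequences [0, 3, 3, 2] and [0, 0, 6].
y[0] = 0×0 = 0; y[1] = 0×0 + 3×0 = 0; y[2] = 0×6 + 3×0 + 3×0 = 0; y[3] = 3×6 + 3×0 + 2×0 = 18; y[4] = 3×6 + 2×0 = 18; y[5] = 2×6 = 12

[0, 0, 0, 18, 18, 12]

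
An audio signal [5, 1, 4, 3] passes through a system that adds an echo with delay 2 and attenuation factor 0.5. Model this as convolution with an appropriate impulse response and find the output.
Direct-path + delayed-attenuated-path model → impulse response h = [1, 0, 0.5] (1 at lag 0, 0.5 at lag 2). Output y[n] = x[n] + 0.5·x[n - 2] (with x[n] = 0 outside 0..3): y[0] = 5 + 0.5×0 = 5; y[1] = 1 + 0.5×0 = 1; y[2] = 4 + 0.5×5 = 6.5; y[3] = 3 + 0.5×1 = 3.5; y[4] = 0 + 0.5×4 = 2.0; y[5] = 0 + 0.5×3 = 1.5. So y = [5, 1, 6.5, 3.5, 2.0, 1.5]

[5, 1, 6.5, 3.5, 2.0, 1.5]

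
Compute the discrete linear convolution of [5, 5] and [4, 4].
y[0] = 5×4 = 20; y[1] = 5×4 + 5×4 = 40; y[2] = 5×4 = 20

[20, 40, 20]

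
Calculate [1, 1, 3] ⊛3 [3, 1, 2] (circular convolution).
Use y[k] = Σ_j x[j]·h[(k-j) mod 3]. y[0] = 1×3 + 1×2 + 3×1 = 8; y[1] = 1×1 + 1×3 + 3×2 = 10; y[2] = 1×2 + 1×1 + 3×3 = 12. Result: [8, 10, 12]

[8, 10, 12]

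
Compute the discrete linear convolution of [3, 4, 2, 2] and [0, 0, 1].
y[0] = 3×0 = 0; y[1] = 3×0 + 4×0 = 0; y[2] = 3×1 + 4×0 + 2×0 = 3; y[3] = 4×1 + 2×0 + 2×0 = 4; y[4] = 2×1 + 2×0 = 2; y[5] = 2×1 = 2

[0, 0, 3, 4, 2, 2]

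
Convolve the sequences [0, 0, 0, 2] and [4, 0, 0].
y[0] = 0×4 = 0; y[1] = 0×0 + 0×4 = 0; y[2] = 0×0 + 0×0 + 0×4 = 0; y[3] = 0×0 + 0×0 + 2×4 = 8; y[4] = 0×0 + 2×0 = 0; y[5] = 2×0 = 0

[0, 0, 0, 8, 0, 0]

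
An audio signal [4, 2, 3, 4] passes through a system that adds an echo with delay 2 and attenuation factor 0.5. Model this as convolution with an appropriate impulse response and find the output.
Direct-path + delayed-attenuated-path model → impulse response h = [1, 0, 0.5] (1 at lag 0, 0.5 at lag 2). Output y[n] = x[n] + 0.5·x[n - 2] (with x[n] = 0 outside 0..3): y[0] = 4 + 0.5×0 = 4; y[1] = 2 + 0.5×0 = 2; y[2] = 3 + 0.5×4 = 5.0; y[3] = 4 + 0.5×2 = 5.0; y[4] = 0 + 0.5×3 = 1.5; y[5] = 0 + 0.5×4 = 2.0. So y = [4, 2, 5.0, 5.0, 1.5, 2.0]

[4, 2, 5.0, 5.0, 1.5, 2.0]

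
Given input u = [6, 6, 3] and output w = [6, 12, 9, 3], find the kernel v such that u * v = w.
Output length 4 = len(u) + len(v) - 1 ⇒ len(v) = 2. Solve v forward using v[k] = (w[k] - Σ_{i≥1} u[i]·v[k-i]) / u[0]: v[0] = w[0] / u[0] = 6 / 6 = 1; v[1] = (w[1] - 6×1) / u[0] = (12 - 6×1) / 6 = 1. So v = [1, 1]. Forward-check [6, 6, 3] * [1, 1]: w[0] = 6×1 = 6; w[1] = 6×1 + 6×1 = 12; w[2] = 6×1 + 3×1 = 9; w[3] = 3×1 = 3 → [6, 12, 9, 3] ✓

[1, 1]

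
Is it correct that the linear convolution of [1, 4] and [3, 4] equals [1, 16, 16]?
Recompute linear convolution of [1, 4] and [3, 4]: y[0] = 1×3 = 3; y[1] = 1×4 + 4×3 = 16; y[2] = 4×4 = 16 → [3, 16, 16]. Compare to given [1, 16, 16]: they differ at index 0: given 1, correct 3, so answer: No

No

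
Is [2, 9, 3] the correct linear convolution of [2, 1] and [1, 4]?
Recompute linear convolution of [2, 1] and [1, 4]: y[0] = 2×1 = 2; y[1] = 2×4 + 1×1 = 9; y[2] = 1×4 = 4 → [2, 9, 4]. Compare to given [2, 9, 3]: they differ at index 2: given 3, correct 4, so answer: No

No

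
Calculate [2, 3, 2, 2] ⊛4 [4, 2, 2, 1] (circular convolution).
Use y[k] = Σ_j f[j]·g[(k-j) mod 4]. y[0] = 2×4 + 3×1 + 2×2 + 2×2 = 19; y[1] = 2×2 + 3×4 + 2×1 + 2×2 = 22; y[2] = 2×2 + 3×2 + 2×4 + 2×1 = 20; y[3] = 2×1 + 3×2 + 2×2 + 2×4 = 20. Result: [19, 22, 20, 20]

[19, 22, 20, 20]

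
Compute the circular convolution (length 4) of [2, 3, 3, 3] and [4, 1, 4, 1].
Use y[k] = Σ_j x[j]·h[(k-j) mod 4]. y[0] = 2×4 + 3×1 + 3×4 + 3×1 = 26; y[1] = 2×1 + 3×4 + 3×1 + 3×4 = 29; y[2] = 2×4 + 3×1 + 3×4 + 3×1 = 26; y[3] = 2×1 + 3×4 + 3×1 + 3×4 = 29. Result: [26, 29, 26, 29]

[26, 29, 26, 29]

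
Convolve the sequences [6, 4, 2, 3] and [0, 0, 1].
y[0] = 6×0 = 0; y[1] = 6×0 + 4×0 = 0; y[2] = 6×1 + 4×0 + 2×0 = 6; y[3] = 4×1 + 2×0 + 3×0 = 4; y[4] = 2×1 + 3×0 = 2; y[5] = 3×1 = 3

[0, 0, 6, 4, 2, 3]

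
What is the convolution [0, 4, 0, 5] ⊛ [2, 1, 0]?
y[0] = 0×2 = 0; y[1] = 0×1 + 4×2 = 8; y[2] = 0×0 + 4×1 + 0×2 = 4; y[3] = 4×0 + 0×1 + 5×2 = 10; y[4] = 0×0 + 5×1 = 5; y[5] = 5×0 = 0

[0, 8, 4, 10, 5, 0]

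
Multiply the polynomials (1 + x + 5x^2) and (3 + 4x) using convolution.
Ascending coefficients: a = [1, 1, 5], b = [3, 4]. c[0] = 1×3 = 3; c[1] = 1×4 + 1×3 = 7; c[2] = 1×4 + 5×3 = 19; c[3] = 5×4 = 20. Result coefficients: [3, 7, 19, 20] → 3 + 7x + 19x^2 + 20x^3

3 + 7x + 19x^2 + 20x^3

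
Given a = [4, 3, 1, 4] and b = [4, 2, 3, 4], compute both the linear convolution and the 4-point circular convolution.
Linear: y_lin[0] = 4×4 = 16; y_lin[1] = 4×2 + 3×4 = 20; y_lin[2] = 4×3 + 3×2 + 1×4 = 22; y_lin[3] = 4×4 + 3×3 + 1×2 + 4×4 = 43; y_lin[4] = 3×4 + 1×3 + 4×2 = 23; y_lin[5] = 1×4 + 4×3 = 16; y_lin[6] = 4×4 = 16 → [16, 20, 22, 43, 23, 16, 16]. Circular (length 4): y[0] = 4×4 + 3×4 + 1×3 + 4×2 = 39; y[1] = 4×2 + 3×4 + 1×4 + 4×3 = 36; y[2] = 4×3 + 3×2 + 1×4 + 4×4 = 38; y[3] = 4×4 + 3×3 + 1×2 + 4×4 = 43 → [39, 36, 38, 43]

Linear: [16, 20, 22, 43, 23, 16, 16], Circular: [39, 36, 38, 43]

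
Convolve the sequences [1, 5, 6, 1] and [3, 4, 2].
y[0] = 1×3 = 3; y[1] = 1×4 + 5×3 = 19; y[2] = 1×2 + 5×4 + 6×3 = 40; y[3] = 5×2 + 6×4 + 1×3 = 37; y[4] = 6×2 + 1×4 = 16; y[5] = 1×2 = 2

[3, 19, 40, 37, 16, 2]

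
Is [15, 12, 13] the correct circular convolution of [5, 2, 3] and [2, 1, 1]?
Recompute circular convolution of [5, 2, 3] and [2, 1, 1]: y[0] = 5×2 + 2×1 + 3×1 = 15; y[1] = 5×1 + 2×2 + 3×1 = 12; y[2] = 5×1 + 2×1 + 3×2 = 13 → [15, 12, 13]. Given [15, 12, 13] matches, so answer: Yes

Yes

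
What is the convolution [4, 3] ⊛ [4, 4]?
y[0] = 4×4 = 16; y[1] = 4×4 + 3×4 = 28; y[2] = 3×4 = 12

[16, 28, 12]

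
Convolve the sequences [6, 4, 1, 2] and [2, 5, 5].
y[0] = 6×2 = 12; y[1] = 6×5 + 4×2 = 38; y[2] = 6×5 + 4×5 + 1×2 = 52; y[3] = 4×5 + 1×5 + 2×2 = 29; y[4] = 1×5 + 2×5 = 15; y[5] = 2×5 = 10

[12, 38, 52, 29, 15, 10]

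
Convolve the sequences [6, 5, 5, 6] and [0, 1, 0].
y[0] = 6×0 = 0; y[1] = 6×1 + 5×0 = 6; y[2] = 6×0 + 5×1 + 5×0 = 5; y[3] = 5×0 + 5×1 + 6×0 = 5; y[4] = 5×0 + 6×1 = 6; y[5] = 6×0 = 0

[0, 6, 5, 5, 6, 0]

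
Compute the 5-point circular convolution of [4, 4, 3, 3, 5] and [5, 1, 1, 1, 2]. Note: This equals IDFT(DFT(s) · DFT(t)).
Either evaluate y[k] = Σ_j s[j]·t[(k-j) mod 5] directly, or use IDFT(DFT(s) · DFT(t)). y[0] = 4×5 + 4×2 + 3×1 + 3×1 + 5×1 = 39; y[1] = 4×1 + 4×5 + 3×2 + 3×1 + 5×1 = 38; y[2] = 4×1 + 4×1 + 3×5 + 3×2 + 5×1 = 34; y[3] = 4×1 + 4×1 + 3×1 + 3×5 + 5×2 = 36; y[4] = 4×2 + 4×1 + 3×1 + 3×1 + 5×5 = 43. Result: [39, 38, 34, 36, 43]

[39, 38, 34, 36, 43]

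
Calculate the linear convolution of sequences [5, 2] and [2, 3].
y[0] = 5×2 = 10; y[1] = 5×3 + 2×2 = 19; y[2] = 2×3 = 6

[10, 19, 6]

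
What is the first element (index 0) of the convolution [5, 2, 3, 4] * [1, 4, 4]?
Use y[k] = Σ_i a[i]·b[k-i] at k=0. y[0] = 5×1 = 5

5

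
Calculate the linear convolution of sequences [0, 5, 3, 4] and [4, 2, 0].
y[0] = 0×4 = 0; y[1] = 0×2 + 5×4 = 20; y[2] = 0×0 + 5×2 + 3×4 = 22; y[3] = 5×0 + 3×2 + 4×4 = 22; y[4] = 3×0 + 4×2 = 8; y[5] = 4×0 = 0

[0, 20, 22, 22, 8, 0]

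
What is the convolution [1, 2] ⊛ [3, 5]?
y[0] = 1×3 = 3; y[1] = 1×5 + 2×3 = 11; y[2] = 2×5 = 10

[3, 11, 10]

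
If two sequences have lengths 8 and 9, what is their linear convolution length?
Linear/full convolution length: m + n - 1 = 8 + 9 - 1 = 16

16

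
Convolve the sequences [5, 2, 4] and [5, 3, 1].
y[0] = 5×5 = 25; y[1] = 5×3 + 2×5 = 25; y[2] = 5×1 + 2×3 + 4×5 = 31; y[3] = 2×1 + 4×3 = 14; y[4] = 4×1 = 4

[25, 25, 31, 14, 4]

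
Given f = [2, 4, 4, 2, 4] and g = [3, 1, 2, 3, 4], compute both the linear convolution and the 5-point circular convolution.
Linear: y_lin[0] = 2×3 = 6; y_lin[1] = 2×1 + 4×3 = 14; y_lin[2] = 2×2 + 4×1 + 4×3 = 20; y_lin[3] = 2×3 + 4×2 + 4×1 + 2×3 = 24; y_lin[4] = 2×4 + 4×3 + 4×2 + 2×1 + 4×3 = 42; y_lin[5] = 4×4 + 4×3 + 2×2 + 4×1 = 36; y_lin[6] = 4×4 + 2×3 + 4×2 = 30; y_lin[7] = 2×4 + 4×3 = 20; y_lin[8] = 4×4 = 16 → [6, 14, 20, 24, 42, 36, 30, 20, 16]. Circular (length 5): y[0] = 2×3 + 4×4 + 4×3 + 2×2 + 4×1 = 42; y[1] = 2×1 + 4×3 + 4×4 + 2×3 + 4×2 = 44; y[2] = 2×2 + 4×1 + 4×3 + 2×4 + 4×3 = 40; y[3] = 2×3 + 4×2 + 4×1 + 2×3 + 4×4 = 40; y[4] = 2×4 + 4×3 + 4×2 + 2×1 + 4×3 = 42 → [42, 44, 40, 40, 42]

Linear: [6, 14, 20, 24, 42, 36, 30, 20, 16], Circular: [42, 44, 40, 40, 42]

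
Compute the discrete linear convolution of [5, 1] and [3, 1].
y[0] = 5×3 = 15; y[1] = 5×1 + 1×3 = 8; y[2] = 1×1 = 1

[15, 8, 1]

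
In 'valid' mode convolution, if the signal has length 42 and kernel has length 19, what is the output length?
'Valid' mode counts only positions where the kernel fully overlaps the signal: m - n + 1 = 42 - 19 + 1 = 24

24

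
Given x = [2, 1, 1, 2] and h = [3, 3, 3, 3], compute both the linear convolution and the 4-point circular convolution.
Linear: y_lin[0] = 2×3 = 6; y_lin[1] = 2×3 + 1×3 = 9; y_lin[2] = 2×3 + 1×3 + 1×3 = 12; y_lin[3] = 2×3 + 1×3 + 1×3 + 2×3 = 18; y_lin[4] = 1×3 + 1×3 + 2×3 = 12; y_lin[5] = 1×3 + 2×3 = 9; y_lin[6] = 2×3 = 6 → [6, 9, 12, 18, 12, 9, 6]. Circular (length 4): y[0] = 2×3 + 1×3 + 1×3 + 2×3 = 18; y[1] = 2×3 + 1×3 + 1×3 + 2×3 = 18; y[2] = 2×3 + 1×3 + 1×3 + 2×3 = 18; y[3] = 2×3 + 1×3 + 1×3 + 2×3 = 18 → [18, 18, 18, 18]

Linear: [6, 9, 12, 18, 12, 9, 6], Circular: [18, 18, 18, 18]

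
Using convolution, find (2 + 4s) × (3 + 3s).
Ascending coefficients: a = [2, 4], b = [3, 3]. c[0] = 2×3 = 6; c[1] = 2×3 + 4×3 = 18; c[2] = 4×3 = 12. Result coefficients: [6, 18, 12] → 6 + 18s + 12s^2

6 + 18s + 12s^2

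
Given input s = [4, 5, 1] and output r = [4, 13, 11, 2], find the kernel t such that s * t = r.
Output length 4 = len(s) + len(t) - 1 ⇒ len(t) = 2. Solve t forward using t[k] = (r[k] - Σ_{i≥1} s[i]·t[k-i]) / s[0]: t[0] = r[0] / s[0] = 4 / 4 = 1; t[1] = (r[1] - 5×1) / s[0] = (13 - 5×1) / 4 = 2. So t = [1, 2]. Forward-check [4, 5, 1] * [1, 2]: r[0] = 4×1 = 4; r[1] = 4×2 + 5×1 = 13; r[2] = 5×2 + 1×1 = 11; r[3] = 1×2 = 2 → [4, 13, 11, 2] ✓

[1, 2]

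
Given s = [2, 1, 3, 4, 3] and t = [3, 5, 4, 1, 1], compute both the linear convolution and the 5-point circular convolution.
Linear: y_lin[0] = 2×3 = 6; y_lin[1] = 2×5 + 1×3 = 13; y_lin[2] = 2×4 + 1×5 + 3×3 = 22; y_lin[3] = 2×1 + 1×4 + 3×5 + 4×3 = 33; y_lin[4] = 2×1 + 1×1 + 3×4 + 4×5 + 3×3 = 44; y_lin[5] = 1×1 + 3×1 + 4×4 + 3×5 = 35; y_lin[6] = 3×1 + 4×1 + 3×4 = 19; y_lin[7] = 4×1 + 3×1 = 7; y_lin[8] = 3×1 = 3 → [6, 13, 22, 33, 44, 35, 19, 7, 3]. Circular (length 5): y[0] = 2×3 + 1×1 + 3×1 + 4×4 + 3×5 = 41; y[1] = 2×5 + 1×3 + 3×1 + 4×1 + 3×4 = 32; y[2] = 2×4 + 1×5 + 3×3 + 4×1 + 3×1 = 29; y[3] = 2×1 + 1×4 + 3×5 + 4×3 + 3×1 = 36; y[4] = 2×1 + 1×1 + 3×4 + 4×5 + 3×3 = 44 → [41, 32, 29, 36, 44]

Linear: [6, 13, 22, 33, 44, 35, 19, 7, 3], Circular: [41, 32, 29, 36, 44]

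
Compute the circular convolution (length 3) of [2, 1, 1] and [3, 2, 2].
Use y[k] = Σ_j f[j]·g[(k-j) mod 3]. y[0] = 2×3 + 1×2 + 1×2 = 10; y[1] = 2×2 + 1×3 + 1×2 = 9; y[2] = 2×2 + 1×2 + 1×3 = 9. Result: [10, 9, 9]

[10, 9, 9]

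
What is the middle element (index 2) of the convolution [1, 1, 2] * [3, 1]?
Use y[k] = Σ_i a[i]·b[k-i] at k=2. y[2] = 1×1 + 2×3 = 7

7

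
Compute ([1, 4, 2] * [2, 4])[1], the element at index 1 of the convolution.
Use y[k] = Σ_i a[i]·b[k-i] at k=1. y[1] = 1×4 + 4×2 = 12

12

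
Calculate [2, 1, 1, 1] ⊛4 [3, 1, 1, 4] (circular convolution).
Use y[k] = Σ_j x[j]·h[(k-j) mod 4]. y[0] = 2×3 + 1×4 + 1×1 + 1×1 = 12; y[1] = 2×1 + 1×3 + 1×4 + 1×1 = 10; y[2] = 2×1 + 1×1 + 1×3 + 1×4 = 10; y[3] = 2×4 + 1×1 + 1×1 + 1×3 = 13. Result: [12, 10, 10, 13]

[12, 10, 10, 13]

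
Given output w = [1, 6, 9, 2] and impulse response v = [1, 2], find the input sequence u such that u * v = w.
Deconvolve w=[1, 6, 9, 2] by v=[1, 2]. Since v[0]=1, solve forward: u[0] = w[0] / 1 = 1; u[1] = (w[1] - 1×2) / 1 = 4; u[2] = (w[2] - 4×2) / 1 = 1. So u = [1, 4, 1]. Check by forward convolution: w[0] = 1×1 = 1; w[1] = 1×2 + 4×1 = 6; w[2] = 4×2 + 1×1 = 9; w[3] = 1×2 = 2

[1, 4, 1]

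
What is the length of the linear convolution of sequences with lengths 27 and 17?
Linear/full convolution length: m + n - 1 = 27 + 17 - 1 = 43

43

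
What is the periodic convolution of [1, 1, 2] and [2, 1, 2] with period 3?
Use y[k] = Σ_j x[j]·h[(k-j) mod 3]. y[0] = 1×2 + 1×2 + 2×1 = 6; y[1] = 1×1 + 1×2 + 2×2 = 7; y[2] = 1×2 + 1×1 + 2×2 = 7. Result: [6, 7, 7]

[6, 7, 7]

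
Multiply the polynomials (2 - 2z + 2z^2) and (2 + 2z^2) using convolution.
Ascending coefficients: a = [2, -2, 2], b = [2, 0, 2]. c[0] = 2×2 = 4; c[1] = 2×0 + -2×2 = -4; c[2] = 2×2 + -2×0 + 2×2 = 8; c[3] = -2×2 + 2×0 = -4; c[4] = 2×2 = 4. Result coefficients: [4, -4, 8, -4, 4] → 4 - 4z + 8z^2 - 4z^3 + 4z^4

4 - 4z + 8z^2 - 4z^3 + 4z^4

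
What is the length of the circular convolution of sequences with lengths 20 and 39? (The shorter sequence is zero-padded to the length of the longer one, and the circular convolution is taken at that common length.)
Circular convolution (zero-padding the shorter input) has length max(m, n) = max(20, 39) = 39

39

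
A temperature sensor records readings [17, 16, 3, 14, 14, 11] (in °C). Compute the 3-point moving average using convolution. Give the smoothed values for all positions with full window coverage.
3-point moving average kernel = [1, 1, 1]. Apply in 'valid' mode (full window coverage): avg[0] = (17 + 16 + 3) / 3 = 12.0; avg[1] = (16 + 3 + 14) / 3 = 11.0; avg[2] = (3 + 14 + 14) / 3 = 10.33; avg[3] = (14 + 14 + 11) / 3 = 13.0. Smoothed values: [12.0, 11.0, 10.33, 13.0]

[12.0, 11.0, 10.33, 13.0]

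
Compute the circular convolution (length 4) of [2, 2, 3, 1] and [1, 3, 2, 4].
Use y[k] = Σ_j x[j]·h[(k-j) mod 4]. y[0] = 2×1 + 2×4 + 3×2 + 1×3 = 19; y[1] = 2×3 + 2×1 + 3×4 + 1×2 = 22; y[2] = 2×2 + 2×3 + 3×1 + 1×4 = 17; y[3] = 2×4 + 2×2 + 3×3 + 1×1 = 22. Result: [19, 22, 17, 22]

[19, 22, 17, 22]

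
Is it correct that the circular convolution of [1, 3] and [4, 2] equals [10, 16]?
Recompute circular convolution of [1, 3] and [4, 2]: y[0] = 1×4 + 3×2 = 10; y[1] = 1×2 + 3×4 = 14 → [10, 14]. Compare to given [10, 16]: they differ at index 1: given 16, correct 14, so answer: No

No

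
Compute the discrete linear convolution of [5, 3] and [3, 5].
y[0] = 5×3 = 15; y[1] = 5×5 + 3×3 = 34; y[2] = 3×5 = 15

[15, 34, 15]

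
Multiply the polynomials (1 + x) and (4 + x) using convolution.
Ascending coefficients: a = [1, 1], b = [4, 1]. c[0] = 1×4 = 4; c[1] = 1×1 + 1×4 = 5; c[2] = 1×1 = 1. Result coefficients: [4, 5, 1] → 4 + 5x + x^2

4 + 5x + x^2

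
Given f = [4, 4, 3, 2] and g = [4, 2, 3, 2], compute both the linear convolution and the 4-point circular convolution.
Linear: y_lin[0] = 4×4 = 16; y_lin[1] = 4×2 + 4×4 = 24; y_lin[2] = 4×3 + 4×2 + 3×4 = 32; y_lin[3] = 4×2 + 4×3 + 3×2 + 2×4 = 34; y_lin[4] = 4×2 + 3×3 + 2×2 = 21; y_lin[5] = 3×2 + 2×3 = 12; y_lin[6] = 2×2 = 4 → [16, 24, 32, 34, 21, 12, 4]. Circular (length 4): y[0] = 4×4 + 4×2 + 3×3 + 2×2 = 37; y[1] = 4×2 + 4×4 + 3×2 + 2×3 = 36; y[2] = 4×3 + 4×2 + 3×4 + 2×2 = 36; y[3] = 4×2 + 4×3 + 3×2 + 2×4 = 34 → [37, 36, 36, 34]

Linear: [16, 24, 32, 34, 21, 12, 4], Circular: [37, 36, 36, 34]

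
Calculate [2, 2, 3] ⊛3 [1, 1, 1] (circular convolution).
Use y[k] = Σ_j s[j]·t[(k-j) mod 3]. y[0] = 2×1 + 2×1 + 3×1 = 7; y[1] = 2×1 + 2×1 + 3×1 = 7; y[2] = 2×1 + 2×1 + 3×1 = 7. Result: [7, 7, 7]

[7, 7, 7]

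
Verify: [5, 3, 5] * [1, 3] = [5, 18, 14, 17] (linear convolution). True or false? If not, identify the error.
Recompute linear convolution of [5, 3, 5] and [1, 3]: y[0] = 5×1 = 5; y[1] = 5×3 + 3×1 = 18; y[2] = 3×3 + 5×1 = 14; y[3] = 5×3 = 15 → [5, 18, 14, 15]. Compare to given [5, 18, 14, 17]: they differ at index 3: given 17, correct 15, so answer: No

No. Error at index 3: given 17, correct 15.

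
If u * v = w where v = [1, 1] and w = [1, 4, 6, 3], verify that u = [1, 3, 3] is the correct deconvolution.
Forward-compute [1, 3, 3] * [1, 1]: w[0] = 1×1 = 1; w[1] = 1×1 + 3×1 = 4; w[2] = 3×1 + 3×1 = 6; w[3] = 3×1 = 3 → [1, 4, 6, 3]. Matches given w = [1, 4, 6, 3], so verified.

Verified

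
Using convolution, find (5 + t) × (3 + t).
Ascending coefficients: a = [5, 1], b = [3, 1]. c[0] = 5×3 = 15; c[1] = 5×1 + 1×3 = 8; c[2] = 1×1 = 1. Result coefficients: [15, 8, 1] → 15 + 8t + t^2

15 + 8t + t^2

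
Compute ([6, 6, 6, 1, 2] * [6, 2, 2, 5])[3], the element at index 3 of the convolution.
Use y[k] = Σ_i a[i]·b[k-i] at k=3. y[3] = 6×5 + 6×2 + 6×2 + 1×6 = 60

60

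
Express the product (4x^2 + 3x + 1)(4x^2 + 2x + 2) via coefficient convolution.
Ascending coefficients: a = [1, 3, 4], b = [2, 2, 4]. c[0] = 1×2 = 2; c[1] = 1×2 + 3×2 = 8; c[2] = 1×4 + 3×2 + 4×2 = 18; c[3] = 3×4 + 4×2 = 20; c[4] = 4×4 = 16. Result coefficients: [2, 8, 18, 20, 16] → 16x^4 + 20x^3 + 18x^2 + 8x + 2

16x^4 + 20x^3 + 18x^2 + 8x + 2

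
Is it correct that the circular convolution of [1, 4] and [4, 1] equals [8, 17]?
Recompute circular convolution of [1, 4] and [4, 1]: y[0] = 1×4 + 4×1 = 8; y[1] = 1×1 + 4×4 = 17 → [8, 17]. Given [8, 17] matches, so answer: Yes

Yes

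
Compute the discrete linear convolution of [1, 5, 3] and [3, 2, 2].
y[0] = 1×3 = 3; y[1] = 1×2 + 5×3 = 17; y[2] = 1×2 + 5×2 + 3×3 = 21; y[3] = 5×2 + 3×2 = 16; y[4] = 3×2 = 6

[3, 17, 21, 16, 6]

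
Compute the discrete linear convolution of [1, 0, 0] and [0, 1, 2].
y[0] = 1×0 = 0; y[1] = 1×1 + 0×0 = 1; y[2] = 1×2 + 0×1 + 0×0 = 2; y[3] = 0×2 + 0×1 = 0; y[4] = 0×2 = 0

[0, 1, 2, 0, 0]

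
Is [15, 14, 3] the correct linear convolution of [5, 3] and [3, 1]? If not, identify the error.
Recompute linear convolution of [5, 3] and [3, 1]: y[0] = 5×3 = 15; y[1] = 5×1 + 3×3 = 14; y[2] = 3×1 = 3 → [15, 14, 3]. Given [15, 14, 3] matches, so answer: Yes

Yes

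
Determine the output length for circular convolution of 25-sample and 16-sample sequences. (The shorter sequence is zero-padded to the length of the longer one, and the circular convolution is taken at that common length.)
Circular convolution (zero-padding the shorter input) has length max(m, n) = max(25, 16) = 25

25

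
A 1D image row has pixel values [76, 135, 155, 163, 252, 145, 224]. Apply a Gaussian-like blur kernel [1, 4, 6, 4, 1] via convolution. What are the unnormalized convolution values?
Convolve image row [76, 135, 155, 163, 252, 145, 224] with kernel [1, 4, 6, 4, 1]: y[0] = 76×1 = 76; y[1] = 76×4 + 135×1 = 439; y[2] = 76×6 + 135×4 + 155×1 = 1151; y[3] = 76×4 + 135×6 + 155×4 + 163×1 = 1897; y[4] = 76×1 + 135×4 + 155×6 + 163×4 + 252×1 = 2450; y[5] = 135×1 + 155×4 + 163×6 + 252×4 + 145×1 = 2886; y[6] = 155×1 + 163×4 + 252×6 + 145×4 + 224×1 = 3123; y[7] = 163×1 + 252×4 + 145×6 + 224×4 = 2937; y[8] = 252×1 + 145×4 + 224×6 = 2176; y[9] = 145×1 + 224×4 = 1041; y[10] = 224×1 = 224 → [76, 439, 1151, 1897, 2450, 2886, 3123, 2937, 2176, 1041, 224]. Normalization factor = sum(kernel) = 16.

[76, 439, 1151, 1897, 2450, 2886, 3123, 2937, 2176, 1041, 224]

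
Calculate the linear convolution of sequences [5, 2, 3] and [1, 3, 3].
y[0] = 5×1 = 5; y[1] = 5×3 + 2×1 = 17; y[2] = 5×3 + 2×3 + 3×1 = 24; y[3] = 2×3 + 3×3 = 15; y[4] = 3×3 = 9

[5, 17, 24, 15, 9]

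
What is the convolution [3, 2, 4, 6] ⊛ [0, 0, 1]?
y[0] = 3×0 = 0; y[1] = 3×0 + 2×0 = 0; y[2] = 3×1 + 2×0 + 4×0 = 3; y[3] = 2×1 + 4×0 + 6×0 = 2; y[4] = 4×1 + 6×0 = 4; y[5] = 6×1 = 6

[0, 0, 3, 2, 4, 6]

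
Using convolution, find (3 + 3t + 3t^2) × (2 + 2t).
Ascending coefficients: a = [3, 3, 3], b = [2, 2]. c[0] = 3×2 = 6; c[1] = 3×2 + 3×2 = 12; c[2] = 3×2 + 3×2 = 12; c[3] = 3×2 = 6. Result coefficients: [6, 12, 12, 6] → 6 + 12t + 12t^2 + 6t^3

6 + 12t + 12t^2 + 6t^3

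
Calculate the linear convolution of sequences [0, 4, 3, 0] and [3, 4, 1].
y[0] = 0×3 = 0; y[1] = 0×4 + 4×3 = 12; y[2] = 0×1 + 4×4 + 3×3 = 25; y[3] = 4×1 + 3×4 + 0×3 = 16; y[4] = 3×1 + 0×4 = 3; y[5] = 0×1 = 0

[0, 12, 25, 16, 3, 0]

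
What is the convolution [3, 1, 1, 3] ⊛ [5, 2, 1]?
y[0] = 3×5 = 15; y[1] = 3×2 + 1×5 = 11; y[2] = 3×1 + 1×2 + 1×5 = 10; y[3] = 1×1 + 1×2 + 3×5 = 18; y[4] = 1×1 + 3×2 = 7; y[5] = 3×1 = 3

[15, 11, 10, 18, 7, 3]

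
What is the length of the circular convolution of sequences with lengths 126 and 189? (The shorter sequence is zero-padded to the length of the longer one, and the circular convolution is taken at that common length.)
Circular convolution (zero-padding the shorter input) has length max(m, n) = max(126, 189) = 189

189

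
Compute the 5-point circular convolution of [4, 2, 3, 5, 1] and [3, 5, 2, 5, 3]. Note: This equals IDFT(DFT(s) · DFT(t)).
Either evaluate y[k] = Σ_j s[j]·t[(k-j) mod 5] directly, or use IDFT(DFT(s) · DFT(t)). y[0] = 4×3 + 2×3 + 3×5 + 5×2 + 1×5 = 48; y[1] = 4×5 + 2×3 + 3×3 + 5×5 + 1×2 = 62; y[2] = 4×2 + 2×5 + 3×3 + 5×3 + 1×5 = 47; y[3] = 4×5 + 2×2 + 3×5 + 5×3 + 1×3 = 57; y[4] = 4×3 + 2×5 + 3×2 + 5×5 + 1×3 = 56. Result: [48, 62, 47, 57, 56]

[48, 62, 47, 57, 56]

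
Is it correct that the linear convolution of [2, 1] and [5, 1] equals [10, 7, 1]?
Recompute linear convolution of [2, 1] and [5, 1]: y[0] = 2×5 = 10; y[1] = 2×1 + 1×5 = 7; y[2] = 1×1 = 1 → [10, 7, 1]. Given [10, 7, 1] matches, so answer: Yes

Yes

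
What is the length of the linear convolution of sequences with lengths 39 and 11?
Linear/full convolution length: m + n - 1 = 39 + 11 - 1 = 49

49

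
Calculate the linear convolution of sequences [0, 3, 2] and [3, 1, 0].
y[0] = 0×3 = 0; y[1] = 0×1 + 3×3 = 9; y[2] = 0×0 + 3×1 + 2×3 = 9; y[3] = 3×0 + 2×1 = 2; y[4] = 2×0 = 0

[0, 9, 9, 2, 0]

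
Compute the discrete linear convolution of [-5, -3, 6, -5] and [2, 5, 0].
y[0] = -5×2 = -10; y[1] = -5×5 + -3×2 = -31; y[2] = -5×0 + -3×5 + 6×2 = -3; y[3] = -3×0 + 6×5 + -5×2 = 20; y[4] = 6×0 + -5×5 = -25; y[5] = -5×0 = 0

[-10, -31, -3, 20, -25, 0]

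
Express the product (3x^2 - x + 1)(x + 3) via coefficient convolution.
Ascending coefficients: a = [1, -1, 3], b = [3, 1]. c[0] = 1×3 = 3; c[1] = 1×1 + -1×3 = -2; c[2] = -1×1 + 3×3 = 8; c[3] = 3×1 = 3. Result coefficients: [3, -2, 8, 3] → 3x^3 + 8x^2 - 2x + 3

3x^3 + 8x^2 - 2x + 3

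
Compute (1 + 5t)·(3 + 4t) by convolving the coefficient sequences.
Ascending coefficients: a = [1, 5], b = [3, 4]. c[0] = 1×3 = 3; c[1] = 1×4 + 5×3 = 19; c[2] = 5×4 = 20. Result coefficients: [3, 19, 20] → 3 + 19t + 20t^2

3 + 19t + 20t^2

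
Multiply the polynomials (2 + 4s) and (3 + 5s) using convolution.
Ascending coefficients: a = [2, 4], b = [3, 5]. c[0] = 2×3 = 6; c[1] = 2×5 + 4×3 = 22; c[2] = 4×5 = 20. Result coefficients: [6, 22, 20] → 6 + 22s + 20s^2

6 + 22s + 20s^2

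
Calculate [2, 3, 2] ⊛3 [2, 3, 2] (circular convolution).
Use y[k] = Σ_j s[j]·t[(k-j) mod 3]. y[0] = 2×2 + 3×2 + 2×3 = 16; y[1] = 2×3 + 3×2 + 2×2 = 16; y[2] = 2×2 + 3×3 + 2×2 = 17. Result: [16, 16, 17]

[16, 16, 17]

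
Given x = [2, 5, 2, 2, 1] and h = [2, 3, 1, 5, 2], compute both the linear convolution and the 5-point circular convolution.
Linear: y_lin[0] = 2×2 = 4; y_lin[1] = 2×3 + 5×2 = 16; y_lin[2] = 2×1 + 5×3 + 2×2 = 21; y_lin[3] = 2×5 + 5×1 + 2×3 + 2×2 = 25; y_lin[4] = 2×2 + 5×5 + 2×1 + 2×3 + 1×2 = 39; y_lin[5] = 5×2 + 2×5 + 2×1 + 1×3 = 25; y_lin[6] = 2×2 + 2×5 + 1×1 = 15; y_lin[7] = 2×2 + 1×5 = 9; y_lin[8] = 1×2 = 2 → [4, 16, 21, 25, 39, 25, 15, 9, 2]. Circular (length 5): y[0] = 2×2 + 5×2 + 2×5 + 2×1 + 1×3 = 29; y[1] = 2×3 + 5×2 + 2×2 + 2×5 + 1×1 = 31; y[2] = 2×1 + 5×3 + 2×2 + 2×2 + 1×5 = 30; y[3] = 2×5 + 5×1 + 2×3 + 2×2 + 1×2 = 27; y[4] = 2×2 + 5×5 + 2×1 + 2×3 + 1×2 = 39 → [29, 31, 30, 27, 39]

Linear: [4, 16, 21, 25, 39, 25, 15, 9, 2], Circular: [29, 31, 30, 27, 39]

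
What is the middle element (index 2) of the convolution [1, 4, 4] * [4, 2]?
Use y[k] = Σ_i a[i]·b[k-i] at k=2. y[2] = 4×2 + 4×4 = 24

24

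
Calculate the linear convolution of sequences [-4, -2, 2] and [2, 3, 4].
y[0] = -4×2 = -8; y[1] = -4×3 + -2×2 = -16; y[2] = -4×4 + -2×3 + 2×2 = -18; y[3] = -2×4 + 2×3 = -2; y[4] = 2×4 = 8

[-8, -16, -18, -2, 8]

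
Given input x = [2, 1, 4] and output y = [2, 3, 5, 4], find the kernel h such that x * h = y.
Output length 4 = len(x) + len(h) - 1 ⇒ len(h) = 2. Solve h forward using h[k] = (y[k] - Σ_{i≥1} x[i]·h[k-i]) / x[0]: h[0] = y[0] / x[0] = 2 / 2 = 1; h[1] = (y[1] - 1×1) / x[0] = (3 - 1×1) / 2 = 1. So h = [1, 1]. Forward-check [2, 1, 4] * [1, 1]: y[0] = 2×1 = 2; y[1] = 2×1 + 1×1 = 3; y[2] = 1×1 + 4×1 = 5; y[3] = 4×1 = 4 → [2, 3, 5, 4] ✓

[1, 1]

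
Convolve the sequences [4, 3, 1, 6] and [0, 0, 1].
y[0] = 4×0 = 0; y[1] = 4×0 + 3×0 = 0; y[2] = 4×1 + 3×0 + 1×0 = 4; y[3] = 3×1 + 1×0 + 6×0 = 3; y[4] = 1×1 + 6×0 = 1; y[5] = 6×1 = 6

[0, 0, 4, 3, 1, 6]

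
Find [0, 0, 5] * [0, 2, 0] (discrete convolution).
y[0] = 0×0 = 0; y[1] = 0×2 + 0×0 = 0; y[2] = 0×0 + 0×2 + 5×0 = 0; y[3] = 0×0 + 5×2 = 10; y[4] = 5×0 = 0

[0, 0, 0, 10, 0]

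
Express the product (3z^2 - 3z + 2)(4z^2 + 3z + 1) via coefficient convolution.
Ascending coefficients: a = [2, -3, 3], b = [1, 3, 4]. c[0] = 2×1 = 2; c[1] = 2×3 + -3×1 = 3; c[2] = 2×4 + -3×3 + 3×1 = 2; c[3] = -3×4 + 3×3 = -3; c[4] = 3×4 = 12. Result coefficients: [2, 3, 2, -3, 12] → 12z^4 - 3z^3 + 2z^2 + 3z + 2

12z^4 - 3z^3 + 2z^2 + 3z + 2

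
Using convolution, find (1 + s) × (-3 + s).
Ascending coefficients: a = [1, 1], b = [-3, 1]. c[0] = 1×-3 = -3; c[1] = 1×1 + 1×-3 = -2; c[2] = 1×1 = 1. Result coefficients: [-3, -2, 1] → -3 - 2s + s^2

-3 - 2s + s^2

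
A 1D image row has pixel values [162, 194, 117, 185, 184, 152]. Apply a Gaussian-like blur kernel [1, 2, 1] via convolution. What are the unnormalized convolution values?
Convolve image row [162, 194, 117, 185, 184, 152] with kernel [1, 2, 1]: y[0] = 162×1 = 162; y[1] = 162×2 + 194×1 = 518; y[2] = 162×1 + 194×2 + 117×1 = 667; y[3] = 194×1 + 117×2 + 185×1 = 613; y[4] = 117×1 + 185×2 + 184×1 = 671; y[5] = 185×1 + 184×2 + 152×1 = 705; y[6] = 184×1 + 152×2 = 488; y[7] = 152×1 = 152 → [162, 518, 667, 613, 671, 705, 488, 152]. Normalization factor = sum(kernel) = 4.

[162, 518, 667, 613, 671, 705, 488, 152]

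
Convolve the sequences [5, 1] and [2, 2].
y[0] = 5×2 = 10; y[1] = 5×2 + 1×2 = 12; y[2] = 1×2 = 2

[10, 12, 2]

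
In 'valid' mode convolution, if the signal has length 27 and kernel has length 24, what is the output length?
'Valid' mode counts only positions where the kernel fully overlaps the signal: m - n + 1 = 27 - 24 + 1 = 4

4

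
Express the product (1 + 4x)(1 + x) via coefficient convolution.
Ascending coefficients: a = [1, 4], b = [1, 1]. c[0] = 1×1 = 1; c[1] = 1×1 + 4×1 = 5; c[2] = 4×1 = 4. Result coefficients: [1, 5, 4] → 1 + 5x + 4x^2

1 + 5x + 4x^2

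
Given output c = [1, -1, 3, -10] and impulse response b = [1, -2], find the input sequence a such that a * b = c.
Deconvolve c=[1, -1, 3, -10] by b=[1, -2]. Since b[0]=1, solve forward: a[0] = c[0] / 1 = 1; a[1] = (c[1] - 1×-2) / 1 = 1; a[2] = (c[2] - 1×-2) / 1 = 5. So a = [1, 1, 5]. Check by forward convolution: c[0] = 1×1 = 1; c[1] = 1×-2 + 1×1 = -1; c[2] = 1×-2 + 5×1 = 3; c[3] = 5×-2 = -10

[1, 1, 5]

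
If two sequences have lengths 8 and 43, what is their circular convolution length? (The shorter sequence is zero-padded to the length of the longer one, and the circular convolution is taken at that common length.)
Circular convolution (zero-padding the shorter input) has length max(m, n) = max(8, 43) = 43

43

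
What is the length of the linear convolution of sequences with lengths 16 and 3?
Linear/full convolution length: m + n - 1 = 16 + 3 - 1 = 18

18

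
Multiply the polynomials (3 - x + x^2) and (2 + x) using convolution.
Ascending coefficients: a = [3, -1, 1], b = [2, 1]. c[0] = 3×2 = 6; c[1] = 3×1 + -1×2 = 1; c[2] = -1×1 + 1×2 = 1; c[3] = 1×1 = 1. Result coefficients: [6, 1, 1, 1] → 6 + x + x^2 + x^3

6 + x + x^2 + x^3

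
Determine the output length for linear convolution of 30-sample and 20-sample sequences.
Linear/full convolution length: m + n - 1 = 30 + 20 - 1 = 49

49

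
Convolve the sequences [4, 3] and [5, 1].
y[0] = 4×5 = 20; y[1] = 4×1 + 3×5 = 19; y[2] = 3×1 = 3

[20, 19, 3]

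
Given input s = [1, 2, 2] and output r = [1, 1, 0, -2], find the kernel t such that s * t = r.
Output length 4 = len(s) + len(t) - 1 ⇒ len(t) = 2. Solve t forward using t[k] = (r[k] - Σ_{i≥1} s[i]·t[k-i]) / s[0]: t[0] = r[0] / s[0] = 1 / 1 = 1; t[1] = (r[1] - 2×1) / s[0] = (1 - 2×1) / 1 = -1. So t = [1, -1]. Forward-check [1, 2, 2] * [1, -1]: r[0] = 1×1 = 1; r[1] = 1×-1 + 2×1 = 1; r[2] = 2×-1 + 2×1 = 0; r[3] = 2×-1 = -2 → [1, 1, 0, -2] ✓

[1, -1]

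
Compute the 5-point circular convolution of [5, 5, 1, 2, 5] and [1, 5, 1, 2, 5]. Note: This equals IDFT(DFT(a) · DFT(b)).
Either evaluate y[k] = Σ_j a[j]·b[(k-j) mod 5] directly, or use IDFT(DFT(a) · DFT(b)). y[0] = 5×1 + 5×5 + 1×2 + 2×1 + 5×5 = 59; y[1] = 5×5 + 5×1 + 1×5 + 2×2 + 5×1 = 44; y[2] = 5×1 + 5×5 + 1×1 + 2×5 + 5×2 = 51; y[3] = 5×2 + 5×1 + 1×5 + 2×1 + 5×5 = 47; y[4] = 5×5 + 5×2 + 1×1 + 2×5 + 5×1 = 51. Result: [59, 44, 51, 47, 51]

[59, 44, 51, 47, 51]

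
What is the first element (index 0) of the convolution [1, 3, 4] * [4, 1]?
Use y[k] = Σ_i a[i]·b[k-i] at k=0. y[0] = 1×4 = 4

4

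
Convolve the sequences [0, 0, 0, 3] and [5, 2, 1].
y[0] = 0×5 = 0; y[1] = 0×2 + 0×5 = 0; y[2] = 0×1 + 0×2 + 0×5 = 0; y[3] = 0×1 + 0×2 + 3×5 = 15; y[4] = 0×1 + 3×2 = 6; y[5] = 3×1 = 3

[0, 0, 0, 15, 6, 3]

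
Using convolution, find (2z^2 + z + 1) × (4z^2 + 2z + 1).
Ascending coefficients: a = [1, 1, 2], b = [1, 2, 4]. c[0] = 1×1 = 1; c[1] = 1×2 + 1×1 = 3; c[2] = 1×4 + 1×2 + 2×1 = 8; c[3] = 1×4 + 2×2 = 8; c[4] = 2×4 = 8. Result coefficients: [1, 3, 8, 8, 8] → 8z^4 + 8z^3 + 8z^2 + 3z + 1

8z^4 + 8z^3 + 8z^2 + 3z + 1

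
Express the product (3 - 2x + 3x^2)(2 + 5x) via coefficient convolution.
Ascending coefficients: a = [3, -2, 3], b = [2, 5]. c[0] = 3×2 = 6; c[1] = 3×5 + -2×2 = 11; c[2] = -2×5 + 3×2 = -4; c[3] = 3×5 = 15. Result coefficients: [6, 11, -4, 15] → 6 + 11x - 4x^2 + 15x^3

6 + 11x - 4x^2 + 15x^3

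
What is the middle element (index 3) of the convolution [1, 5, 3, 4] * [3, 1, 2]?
Use y[k] = Σ_i a[i]·b[k-i] at k=3. y[3] = 5×2 + 3×1 + 4×3 = 25

25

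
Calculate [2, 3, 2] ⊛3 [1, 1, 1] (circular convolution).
Use y[k] = Σ_j f[j]·g[(k-j) mod 3]. y[0] = 2×1 + 3×1 + 2×1 = 7; y[1] = 2×1 + 3×1 + 2×1 = 7; y[2] = 2×1 + 3×1 + 2×1 = 7. Result: [7, 7, 7]

[7, 7, 7]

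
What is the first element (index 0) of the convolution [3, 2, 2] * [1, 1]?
Use y[k] = Σ_i a[i]·b[k-i] at k=0. y[0] = 3×1 = 3

3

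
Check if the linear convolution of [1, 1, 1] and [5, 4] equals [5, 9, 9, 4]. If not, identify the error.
Recompute linear convolution of [1, 1, 1] and [5, 4]: y[0] = 1×5 = 5; y[1] = 1×4 + 1×5 = 9; y[2] = 1×4 + 1×5 = 9; y[3] = 1×4 = 4 → [5, 9, 9, 4]. Given [5, 9, 9, 4] matches, so answer: Yes

Yes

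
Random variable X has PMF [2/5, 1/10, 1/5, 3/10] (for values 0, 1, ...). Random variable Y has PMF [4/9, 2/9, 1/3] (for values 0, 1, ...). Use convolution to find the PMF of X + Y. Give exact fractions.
P(X+Y=k) = Σ_i P(X=i)·P(Y=k-i) — a convolution of [2/5, 1/10, 1/5, 3/10] and [4/9, 2/9, 1/3]. P(X+Y=0) = (2/5)×(4/9) = 8/45; P(X+Y=1) = (2/5)×(2/9) + (1/10)×(4/9) = 4/45 + 2/45 = 2/15; P(X+Y=2) = (2/5)×(1/3) + (1/10)×(2/9) + (1/5)×(4/9) = 2/15 + 1/45 + 4/45 = 11/45; P(X+Y=3) = (1/10)×(1/3) + (1/5)×(2/9) + (3/10)×(4/9) = 1/30 + 2/45 + 2/15 = 19/90; P(X+Y=4) = (1/5)×(1/3) + (3/10)×(2/9) = 1/15 + 1/15 = 2/15; P(X+Y=5) = (3/10)×(1/3) = 1/10. PMF: [8/45, 2/15, 11/45, 19/90, 2/15, 1/10] (sums to 1 ✓)

[8/45, 2/15, 11/45, 19/90, 2/15, 1/10]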